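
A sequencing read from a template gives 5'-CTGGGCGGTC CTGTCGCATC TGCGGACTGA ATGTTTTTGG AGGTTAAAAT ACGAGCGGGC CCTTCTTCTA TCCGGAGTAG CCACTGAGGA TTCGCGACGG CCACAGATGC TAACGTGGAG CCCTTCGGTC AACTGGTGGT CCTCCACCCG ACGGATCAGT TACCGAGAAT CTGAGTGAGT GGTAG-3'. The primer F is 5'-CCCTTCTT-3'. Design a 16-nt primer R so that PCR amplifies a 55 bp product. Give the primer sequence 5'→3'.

The forward primer binds at positions 60–67, so a 55 bp product ends at position 60 + 55 − 1 = 114.
The reverse primer anneals to the top strand over positions 99–114, i.e. to GGCCACAGATGCTAAC.
Its sequence written 5'→3' is the reverse complement: GTTAGCATCTGTGGCC.

5'-GTTAGCATCTGTGGCC-3'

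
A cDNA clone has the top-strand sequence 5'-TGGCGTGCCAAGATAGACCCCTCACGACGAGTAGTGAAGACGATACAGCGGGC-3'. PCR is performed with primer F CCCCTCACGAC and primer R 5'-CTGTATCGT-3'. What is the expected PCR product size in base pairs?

31 bp

Scanning the template, CCCCTCACGAC occurs at positions 18–28; this primer anneals to the bottom strand there with its 3' end pointing downstream.
Reverse complement of the reverse primer: ACGATACAG. This occurs on the top strand at positions 40–48.
Amplicon spans positions 18–48: 31 bp.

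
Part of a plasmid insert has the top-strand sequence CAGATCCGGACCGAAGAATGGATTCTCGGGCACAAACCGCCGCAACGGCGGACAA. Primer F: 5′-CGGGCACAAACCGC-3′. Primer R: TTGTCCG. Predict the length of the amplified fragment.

29 bp

The forward primer matches the template at positions 27–40.
Reverse complement of the reverse primer: CGGACAA. This occurs on the top strand at positions 49–55.
Amplicon spans positions 27–55: 29 bp.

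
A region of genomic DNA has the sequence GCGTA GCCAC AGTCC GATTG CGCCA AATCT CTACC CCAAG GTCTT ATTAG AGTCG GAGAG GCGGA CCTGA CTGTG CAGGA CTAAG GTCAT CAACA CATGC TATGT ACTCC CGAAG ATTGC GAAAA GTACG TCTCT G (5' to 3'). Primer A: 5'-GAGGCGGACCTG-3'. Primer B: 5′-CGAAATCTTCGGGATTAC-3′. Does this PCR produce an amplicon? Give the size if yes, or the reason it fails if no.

Primer B (CGAAATCTTCGGGATTAC) does not match the top strand, and its reverse complement GTAATCCCGAAGATTTCG does not match either.
With no annealing site for primer B, no amplification occurs.

No product — primer B has no binding site in the template.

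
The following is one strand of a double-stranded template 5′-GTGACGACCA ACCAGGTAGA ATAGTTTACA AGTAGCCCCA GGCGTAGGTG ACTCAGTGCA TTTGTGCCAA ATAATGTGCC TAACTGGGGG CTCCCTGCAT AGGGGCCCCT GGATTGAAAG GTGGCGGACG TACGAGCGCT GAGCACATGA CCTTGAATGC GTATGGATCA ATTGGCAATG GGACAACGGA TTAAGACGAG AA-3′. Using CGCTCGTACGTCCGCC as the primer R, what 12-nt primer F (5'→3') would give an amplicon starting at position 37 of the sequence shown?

5'-CCCAGGCGTAGG-3'

The reverse primer's reverse complement GGCGGACGTACGAGCG matches the template at positions 123–138; the product starts at position 37.
The forward primer is identical to the top strand over positions 37–48: CCCAGGCGTAGG.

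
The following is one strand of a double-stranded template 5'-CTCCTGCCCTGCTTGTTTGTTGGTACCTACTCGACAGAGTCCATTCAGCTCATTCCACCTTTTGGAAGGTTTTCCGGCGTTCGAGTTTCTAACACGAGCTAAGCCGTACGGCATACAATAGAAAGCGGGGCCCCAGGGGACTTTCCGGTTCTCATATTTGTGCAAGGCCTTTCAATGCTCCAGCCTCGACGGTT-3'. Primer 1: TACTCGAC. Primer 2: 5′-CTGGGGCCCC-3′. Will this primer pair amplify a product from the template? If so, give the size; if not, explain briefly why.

Yes — a 109 bp product.

Primer 1 (TACTCGAC) matches the top strand at positions 28–35; it acts as a forward primer.
Primer 2's reverse complement is GGGGCCCCAG, matching the top strand at positions 127–136; it acts as a reverse primer.
The 3' ends face each other across positions 28–136, giving a 109 bp product.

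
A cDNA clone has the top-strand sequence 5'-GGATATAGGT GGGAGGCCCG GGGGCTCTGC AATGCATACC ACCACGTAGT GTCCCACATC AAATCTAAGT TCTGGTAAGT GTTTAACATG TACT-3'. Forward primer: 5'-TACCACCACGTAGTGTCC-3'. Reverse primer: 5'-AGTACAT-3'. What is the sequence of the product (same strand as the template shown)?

5'-TACCACCACGTAGTGTCCCACATCAAATCTAAGTTCTGGTAAGTGTTTAACATGTACT-3'

The forward primer matches the template at positions 37–54.
Taking the reverse complement of AGTACAT gives ATGTACT, found at positions 88–94 on the template; the primer anneals here to the top strand with its 3' end pointing upstream.
The product is the template from position 37 through 94 (58 bp).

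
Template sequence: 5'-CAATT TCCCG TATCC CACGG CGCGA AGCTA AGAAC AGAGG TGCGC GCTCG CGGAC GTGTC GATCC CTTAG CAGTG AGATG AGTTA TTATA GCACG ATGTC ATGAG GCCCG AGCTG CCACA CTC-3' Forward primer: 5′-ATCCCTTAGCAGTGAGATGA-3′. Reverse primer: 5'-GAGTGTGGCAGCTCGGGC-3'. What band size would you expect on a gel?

Forward primer ATCCCTTAGCAGTGAGATGA is found on the top strand at positions 62–81.
Reverse complement of the reverse primer: GCCCGAGCTGCCACACTC. This occurs on the top strand at positions 106–123.
Product length = (reverse-primer end) − (forward-primer start) + 1 = 123 − 62 + 1 = 62 bp.

62 bp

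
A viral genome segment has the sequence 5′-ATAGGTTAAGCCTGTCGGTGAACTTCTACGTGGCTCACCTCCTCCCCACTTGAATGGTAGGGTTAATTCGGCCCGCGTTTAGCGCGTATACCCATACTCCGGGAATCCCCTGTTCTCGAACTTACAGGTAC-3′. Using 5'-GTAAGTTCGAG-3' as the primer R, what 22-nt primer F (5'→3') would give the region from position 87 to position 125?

5'-TATACCCATACTCCGGGAATCC-3'

The reverse primer's reverse complement CTCGAACTTAC matches the template at positions 115–125; the product starts at position 87.
The forward primer is identical to the top strand over positions 87–108: TATACCCATACTCCGGGAATCC.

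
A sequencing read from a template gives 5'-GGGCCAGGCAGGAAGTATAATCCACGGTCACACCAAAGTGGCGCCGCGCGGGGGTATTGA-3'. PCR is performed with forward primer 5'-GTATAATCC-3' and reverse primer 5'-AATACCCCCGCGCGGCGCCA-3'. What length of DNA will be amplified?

Scanning the template, GTATAATCC occurs at positions 15–23; this primer anneals to the bottom strand there with its 3' end pointing downstream.
Reverse complement of the reverse primer: TGGCGCCGCGCGGGGGTATT. This occurs on the top strand at positions 39–58.
Product length = (reverse-primer end) − (forward-primer start) + 1 = 58 − 15 + 1 = 44 bp.

44 bp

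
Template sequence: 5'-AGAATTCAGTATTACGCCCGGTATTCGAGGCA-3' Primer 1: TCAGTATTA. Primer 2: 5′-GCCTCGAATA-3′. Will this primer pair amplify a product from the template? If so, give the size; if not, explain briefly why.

Yes — a 26 bp product.

Primer 1 (TCAGTATTA) matches the top strand at positions 6–14; it acts as a forward primer.
Primer 2's reverse complement is TATTCGAGGC, matching the top strand at positions 22–31; it acts as a reverse primer.
The 3' ends face each other across positions 6–31, giving a 26 bp product.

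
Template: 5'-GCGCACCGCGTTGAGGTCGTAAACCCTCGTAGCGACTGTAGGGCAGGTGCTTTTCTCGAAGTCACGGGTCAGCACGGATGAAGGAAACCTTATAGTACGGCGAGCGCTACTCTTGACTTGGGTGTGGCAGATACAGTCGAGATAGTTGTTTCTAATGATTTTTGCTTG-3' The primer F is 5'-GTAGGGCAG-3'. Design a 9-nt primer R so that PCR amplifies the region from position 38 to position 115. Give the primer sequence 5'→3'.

5'-CAAGAGTAG-3'

The product's 3' end on the top strand is position 115.
The reverse primer anneals to the top strand over positions 107–115, i.e. to CTACTCTTG.
Its sequence written 5'→3' is the reverse complement: CAAGAGTAG.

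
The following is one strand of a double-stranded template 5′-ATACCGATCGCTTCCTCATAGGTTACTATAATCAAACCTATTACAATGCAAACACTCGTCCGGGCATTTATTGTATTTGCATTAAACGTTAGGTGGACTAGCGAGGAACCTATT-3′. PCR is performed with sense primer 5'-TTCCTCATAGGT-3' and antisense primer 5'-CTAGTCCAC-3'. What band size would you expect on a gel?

Forward primer TTCCTCATAGGT is found on the top strand at positions 12–23.
The reverse primer's reverse complement is GTGGACTAG, which matches the template at positions 93–101.
The product runs from position 12 to position 101, so its length is 101 − 12 + 1 = 90 bp.

90 bp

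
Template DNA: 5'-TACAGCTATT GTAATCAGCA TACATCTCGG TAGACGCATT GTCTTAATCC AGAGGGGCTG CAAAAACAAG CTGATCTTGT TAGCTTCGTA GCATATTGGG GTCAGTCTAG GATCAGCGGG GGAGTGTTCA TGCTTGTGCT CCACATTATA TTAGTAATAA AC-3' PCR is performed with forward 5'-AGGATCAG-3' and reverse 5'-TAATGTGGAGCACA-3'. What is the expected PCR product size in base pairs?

Scanning the template, AGGATCAG occurs at positions 109–116; this primer anneals to the bottom strand there with its 3' end pointing downstream.
Reverse complement of the reverse primer: TGTGCTCCACATTA. This occurs on the top strand at positions 135–148.
The product runs from position 109 to position 148, so its length is 148 − 109 + 1 = 40 bp.

40 bp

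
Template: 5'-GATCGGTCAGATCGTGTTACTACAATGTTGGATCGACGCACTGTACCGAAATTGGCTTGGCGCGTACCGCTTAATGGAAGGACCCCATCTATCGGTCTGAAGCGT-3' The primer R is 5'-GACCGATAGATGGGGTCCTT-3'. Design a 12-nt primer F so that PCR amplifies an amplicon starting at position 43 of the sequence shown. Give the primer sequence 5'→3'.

The reverse primer's reverse complement AAGGACCCCATCTATCGGTC matches the template at positions 78–97; the product starts at position 43.
The forward primer is identical to the top strand over positions 43–54: GTACCGAAATTG.

5'-GTACCGAAATTG-3'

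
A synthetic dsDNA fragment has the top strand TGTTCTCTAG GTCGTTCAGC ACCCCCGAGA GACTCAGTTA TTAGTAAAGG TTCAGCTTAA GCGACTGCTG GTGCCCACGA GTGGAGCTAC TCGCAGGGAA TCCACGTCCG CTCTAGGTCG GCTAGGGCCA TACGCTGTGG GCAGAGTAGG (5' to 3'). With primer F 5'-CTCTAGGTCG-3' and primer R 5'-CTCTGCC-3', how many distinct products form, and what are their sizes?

Two products: 142 bp, 36 bp

The forward primer CTCTAGGTCG matches the top strand at positions 5–14, 111–120.
The reverse primer's reverse complement is GGCAGAG, matching at positions 140–146.
Each forward site pairs with the reverse site to give a product ending at position 146: sizes 142, 36 bp.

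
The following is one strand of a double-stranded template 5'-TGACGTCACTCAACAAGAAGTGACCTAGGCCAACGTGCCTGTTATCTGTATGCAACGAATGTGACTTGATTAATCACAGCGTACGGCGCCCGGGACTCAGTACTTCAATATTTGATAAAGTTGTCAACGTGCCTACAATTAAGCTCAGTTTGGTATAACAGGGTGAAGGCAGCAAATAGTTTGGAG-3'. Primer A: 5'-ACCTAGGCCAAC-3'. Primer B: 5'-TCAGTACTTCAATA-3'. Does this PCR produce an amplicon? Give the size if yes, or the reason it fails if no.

No product — both primers anneal to the same strand and extend in the same direction.

Primer A (ACCTAGGCCAAC) matches the top strand at positions 23–34 (3' end points downstream).
Primer B (TCAGTACTTCAATA) also matches the top strand directly, at positions 97–110 — its reverse complement TATTGAAGTACTGA is not present.
Both primers anneal to the bottom strand with 3' ends pointing the same way, so neither can prime synthesis back toward the other.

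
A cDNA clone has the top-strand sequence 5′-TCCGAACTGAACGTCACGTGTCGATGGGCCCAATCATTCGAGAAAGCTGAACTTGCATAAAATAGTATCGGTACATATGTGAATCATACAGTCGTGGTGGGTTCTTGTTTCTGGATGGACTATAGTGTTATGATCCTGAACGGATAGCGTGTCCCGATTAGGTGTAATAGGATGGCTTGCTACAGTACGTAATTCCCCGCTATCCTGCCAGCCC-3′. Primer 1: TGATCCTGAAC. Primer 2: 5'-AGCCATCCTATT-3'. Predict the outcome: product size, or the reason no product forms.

Yes — a 47 bp product.

Primer 1 (TGATCCTGAAC) matches the top strand at positions 131–141; it acts as a forward primer.
Primer 2's reverse complement is AATAGGATGGCT, matching the top strand at positions 166–177; it acts as a reverse primer.
The 3' ends face each other across positions 131–177, giving a 47 bp product.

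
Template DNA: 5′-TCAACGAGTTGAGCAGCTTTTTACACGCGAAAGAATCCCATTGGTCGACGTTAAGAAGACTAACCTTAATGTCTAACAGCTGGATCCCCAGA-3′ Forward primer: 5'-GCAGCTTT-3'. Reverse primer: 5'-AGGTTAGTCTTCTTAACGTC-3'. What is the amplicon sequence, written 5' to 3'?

5'-GCAGCTTTTTACACGCGAAAGAATCCCATTGGTCGACGTTAAGAAGACTAACCT-3'

The forward primer matches the template at positions 13–20.
The reverse primer's reverse complement is GACGTTAAGAAGACTAACCT, which matches the template at positions 47–66.
The product is the template from position 13 through 66 (54 bp).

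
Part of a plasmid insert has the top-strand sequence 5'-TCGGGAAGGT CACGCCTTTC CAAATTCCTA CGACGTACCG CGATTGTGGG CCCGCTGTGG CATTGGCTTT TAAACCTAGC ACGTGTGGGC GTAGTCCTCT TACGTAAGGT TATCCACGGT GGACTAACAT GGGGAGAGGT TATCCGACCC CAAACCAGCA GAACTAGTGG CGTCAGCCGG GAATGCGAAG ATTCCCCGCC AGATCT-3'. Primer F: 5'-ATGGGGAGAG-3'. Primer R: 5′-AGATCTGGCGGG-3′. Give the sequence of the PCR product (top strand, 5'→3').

Scanning the template, ATGGGGAGAG occurs at positions 129–138; this primer anneals to the bottom strand there with its 3' end pointing downstream.
Taking the reverse complement of AGATCTGGCGGG gives CCCGCCAGATCT, found at positions 195–206 on the template; the primer anneals here to the top strand with its 3' end pointing upstream.
The product is the template from position 129 through 206 (78 bp).

5'-ATGGGGAGAGGTTATCCGACCCCAAACCAGCAGAACTAGTGGCGTCAGCCGGGAATGCGAAGATTCCCCGCCAGATCT-3'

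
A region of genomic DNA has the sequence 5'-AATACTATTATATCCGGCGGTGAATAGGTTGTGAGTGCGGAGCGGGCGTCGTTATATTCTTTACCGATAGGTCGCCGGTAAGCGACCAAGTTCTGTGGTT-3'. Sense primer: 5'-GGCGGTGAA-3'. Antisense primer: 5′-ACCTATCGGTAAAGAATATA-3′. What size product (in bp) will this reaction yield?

The forward primer matches the template at positions 16–24.
Taking the reverse complement of ACCTATCGGTAAAGAATATA gives TATATTCTTTACCGATAGGT, found at positions 53–72 on the template; the primer anneals here to the top strand with its 3' end pointing upstream.
Amplicon spans positions 16–72: 57 bp.

57 bp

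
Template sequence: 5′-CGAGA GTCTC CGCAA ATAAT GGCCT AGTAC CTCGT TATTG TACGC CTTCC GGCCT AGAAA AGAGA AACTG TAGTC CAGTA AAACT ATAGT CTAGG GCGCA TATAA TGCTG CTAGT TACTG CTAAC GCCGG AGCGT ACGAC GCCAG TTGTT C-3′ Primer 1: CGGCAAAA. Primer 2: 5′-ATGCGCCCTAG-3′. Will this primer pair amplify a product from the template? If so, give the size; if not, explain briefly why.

Primer 1 (CGGCAAAA) does not match the top strand, and its reverse complement TTTTGCCG does not match either.
With no annealing site for primer 1, no amplification occurs.

No product — primer 1 has no binding site in the template.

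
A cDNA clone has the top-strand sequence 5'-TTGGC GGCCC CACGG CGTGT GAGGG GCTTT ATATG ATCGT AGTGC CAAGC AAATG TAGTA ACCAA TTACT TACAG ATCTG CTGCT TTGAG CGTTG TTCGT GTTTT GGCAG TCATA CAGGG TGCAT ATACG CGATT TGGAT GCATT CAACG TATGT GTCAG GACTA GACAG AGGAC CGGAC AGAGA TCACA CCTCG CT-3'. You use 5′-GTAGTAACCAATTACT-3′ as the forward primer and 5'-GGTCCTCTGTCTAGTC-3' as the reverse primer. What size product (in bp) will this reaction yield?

Forward primer GTAGTAACCAATTACT is found on the top strand at positions 55–70.
Taking the reverse complement of GGTCCTCTGTCTAGTC gives GACTAGACAGAGGACC, found at positions 161–176 on the template; the primer anneals here to the top strand with its 3' end pointing upstream.
Amplicon spans positions 55–176: 122 bp.

122 bp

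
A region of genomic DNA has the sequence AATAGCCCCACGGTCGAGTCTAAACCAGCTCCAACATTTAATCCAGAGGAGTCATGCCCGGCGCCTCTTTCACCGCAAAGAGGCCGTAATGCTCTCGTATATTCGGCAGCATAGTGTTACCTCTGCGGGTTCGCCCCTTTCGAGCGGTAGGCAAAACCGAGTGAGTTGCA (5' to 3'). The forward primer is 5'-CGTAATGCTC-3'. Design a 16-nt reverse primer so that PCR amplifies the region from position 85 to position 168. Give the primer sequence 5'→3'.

The product's 3' end on the top strand is position 168.
The reverse primer anneals to the top strand over positions 153–168, i.e. to AAAACCGAGTGAGTTG.
Its sequence written 5'→3' is the reverse complement: CAACTCACTCGGTTTT.

5'-CAACTCACTCGGTTTT-3'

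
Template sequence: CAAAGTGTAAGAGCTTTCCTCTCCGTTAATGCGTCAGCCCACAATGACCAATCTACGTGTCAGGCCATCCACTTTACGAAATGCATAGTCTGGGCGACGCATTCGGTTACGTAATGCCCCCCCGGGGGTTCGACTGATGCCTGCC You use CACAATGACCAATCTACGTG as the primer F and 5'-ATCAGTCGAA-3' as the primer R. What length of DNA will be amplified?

Forward primer CACAATGACCAATCTACGTG is found on the top strand at positions 40–59.
The reverse primer's reverse complement is TTCGACTGAT, which matches the template at positions 129–138.
The product runs from position 40 to position 138, so its length is 138 − 40 + 1 = 99 bp.

99 bp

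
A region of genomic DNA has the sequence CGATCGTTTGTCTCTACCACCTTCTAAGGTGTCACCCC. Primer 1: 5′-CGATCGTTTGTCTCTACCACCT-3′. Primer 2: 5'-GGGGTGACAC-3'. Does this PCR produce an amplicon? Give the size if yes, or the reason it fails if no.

Yes — a 38 bp product.

Primer 1 (CGATCGTTTGTCTCTACCACCT) matches the top strand at positions 1–22; it acts as a forward primer.
Primer 2's reverse complement is GTGTCACCCC, matching the top strand at positions 29–38; it acts as a reverse primer.
The 3' ends face each other across positions 1–38, giving a 38 bp product.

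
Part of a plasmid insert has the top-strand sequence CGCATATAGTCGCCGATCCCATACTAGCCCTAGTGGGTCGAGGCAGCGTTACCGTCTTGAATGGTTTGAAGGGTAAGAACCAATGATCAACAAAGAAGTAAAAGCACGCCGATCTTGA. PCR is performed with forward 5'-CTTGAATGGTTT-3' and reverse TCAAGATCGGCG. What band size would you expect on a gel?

63 bp

Scanning the template, CTTGAATGGTTT occurs at positions 56–67; this primer anneals to the bottom strand there with its 3' end pointing downstream.
Reverse complement of the reverse primer: CGCCGATCTTGA. This occurs on the top strand at positions 107–118.
The product runs from position 56 to position 118, so its length is 118 − 56 + 1 = 63 bp.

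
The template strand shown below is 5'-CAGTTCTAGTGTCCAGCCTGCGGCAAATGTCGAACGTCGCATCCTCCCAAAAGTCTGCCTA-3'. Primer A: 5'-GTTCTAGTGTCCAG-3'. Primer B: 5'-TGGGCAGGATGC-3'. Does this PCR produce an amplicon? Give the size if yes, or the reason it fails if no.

No product — primer B has no binding site in the template.

Primer B (TGGGCAGGATGC) does not match the top strand, and its reverse complement GCATCCTGCCCA does not match either.
With no annealing site for primer B, no amplification occurs.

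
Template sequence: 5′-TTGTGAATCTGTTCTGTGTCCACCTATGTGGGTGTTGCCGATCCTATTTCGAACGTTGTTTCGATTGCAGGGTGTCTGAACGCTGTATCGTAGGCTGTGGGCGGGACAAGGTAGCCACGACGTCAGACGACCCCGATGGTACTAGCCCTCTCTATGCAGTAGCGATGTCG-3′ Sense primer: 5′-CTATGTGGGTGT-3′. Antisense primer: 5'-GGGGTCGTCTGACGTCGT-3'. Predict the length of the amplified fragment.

111 bp

The forward primer matches the template at positions 24–35.
Reverse complement of the reverse primer: ACGACGTCAGACGACCCC. This occurs on the top strand at positions 117–134.
Product length = (reverse-primer end) − (forward-primer start) + 1 = 134 − 24 + 1 = 111 bp.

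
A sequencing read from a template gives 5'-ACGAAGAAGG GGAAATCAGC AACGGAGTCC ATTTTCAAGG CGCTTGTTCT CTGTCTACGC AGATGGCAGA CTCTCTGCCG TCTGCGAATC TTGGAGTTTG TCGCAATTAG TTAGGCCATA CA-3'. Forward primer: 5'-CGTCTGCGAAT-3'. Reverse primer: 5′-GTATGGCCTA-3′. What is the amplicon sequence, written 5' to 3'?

The forward primer matches the template at positions 79–89.
Taking the reverse complement of GTATGGCCTA gives TAGGCCATAC, found at positions 112–121 on the template; the primer anneals here to the top strand with its 3' end pointing upstream.
The product is the template from position 79 through 121 (43 bp).

5'-CGTCTGCGAATCTTGGAGTTTGTCGCAATTAGTTAGGCCATAC-3'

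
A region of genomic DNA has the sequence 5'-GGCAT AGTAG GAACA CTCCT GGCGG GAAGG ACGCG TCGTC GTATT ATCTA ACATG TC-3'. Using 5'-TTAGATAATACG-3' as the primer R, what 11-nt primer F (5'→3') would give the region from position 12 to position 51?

5'-AACACTCCTGG-3'

The reverse primer's reverse complement CGTATTATCTAA matches the template at positions 40–51; the product starts at position 12.
The forward primer is identical to the top strand over positions 12–22: AACACTCCTGG.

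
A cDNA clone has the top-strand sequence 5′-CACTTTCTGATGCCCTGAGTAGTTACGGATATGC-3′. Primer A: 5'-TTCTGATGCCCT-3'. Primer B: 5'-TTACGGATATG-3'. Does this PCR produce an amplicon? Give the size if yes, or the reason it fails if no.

No product — both primers anneal to the same strand and extend in the same direction.

Primer A (TTCTGATGCCCT) matches the top strand at positions 5–16 (3' end points downstream).
Primer B (TTACGGATATG) also matches the top strand directly, at positions 23–33 — its reverse complement CATATCCGTAA is not present.
Both primers anneal to the bottom strand with 3' ends pointing the same way, so neither can prime synthesis back toward the other.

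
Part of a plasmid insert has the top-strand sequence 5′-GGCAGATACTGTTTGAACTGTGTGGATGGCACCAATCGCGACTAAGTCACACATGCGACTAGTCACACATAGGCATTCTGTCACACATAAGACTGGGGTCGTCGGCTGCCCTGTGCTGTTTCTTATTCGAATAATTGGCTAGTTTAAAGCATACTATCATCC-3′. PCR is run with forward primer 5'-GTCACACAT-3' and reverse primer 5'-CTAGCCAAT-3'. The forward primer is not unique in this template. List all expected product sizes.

97 bp, 81 bp, 63 bp

The forward primer GTCACACAT matches the top strand at positions 46–54, 62–70, 80–88.
The reverse primer's reverse complement is ATTGGCTAG, matching at positions 134–142.
Each forward site pairs with the reverse site to give a product ending at position 142: sizes 97, 81, 63 bp.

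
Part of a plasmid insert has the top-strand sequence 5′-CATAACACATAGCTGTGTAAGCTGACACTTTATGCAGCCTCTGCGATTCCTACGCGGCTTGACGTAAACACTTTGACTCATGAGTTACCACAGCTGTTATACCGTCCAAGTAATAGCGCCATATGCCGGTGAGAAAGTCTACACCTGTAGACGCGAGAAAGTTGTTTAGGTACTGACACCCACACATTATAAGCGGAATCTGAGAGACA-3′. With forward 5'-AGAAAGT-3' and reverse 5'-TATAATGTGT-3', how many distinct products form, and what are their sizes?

The forward primer AGAAAGT matches the top strand at positions 132–138, 156–162.
The reverse primer's reverse complement is ACACATTATA, matching at positions 182–191.
Each forward site pairs with the reverse site to give a product ending at position 191: sizes 60, 36 bp.

Two products: 60 bp, 36 bp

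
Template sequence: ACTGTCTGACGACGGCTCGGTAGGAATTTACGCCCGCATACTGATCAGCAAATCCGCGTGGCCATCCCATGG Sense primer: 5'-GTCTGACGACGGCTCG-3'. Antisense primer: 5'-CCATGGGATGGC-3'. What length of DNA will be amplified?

Forward primer GTCTGACGACGGCTCG is found on the top strand at positions 4–19.
Reverse complement of the reverse primer: GCCATCCCATGG. This occurs on the top strand at positions 61–72.
The product runs from position 4 to position 72, so its length is 72 − 4 + 1 = 69 bp.

69 bp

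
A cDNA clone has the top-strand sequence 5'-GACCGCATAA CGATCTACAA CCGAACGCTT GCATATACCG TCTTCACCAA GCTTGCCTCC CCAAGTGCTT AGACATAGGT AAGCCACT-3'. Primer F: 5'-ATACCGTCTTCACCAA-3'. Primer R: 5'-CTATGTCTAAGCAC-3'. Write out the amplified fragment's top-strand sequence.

The forward primer matches the template at positions 35–50.
Reverse complement of the reverse primer: GTGCTTAGACATAG. This occurs on the top strand at positions 65–78.
The product is the template from position 35 through 78 (44 bp).

5'-ATACCGTCTTCACCAAGCTTGCCTCCCCAAGTGCTTAGACATAG-3'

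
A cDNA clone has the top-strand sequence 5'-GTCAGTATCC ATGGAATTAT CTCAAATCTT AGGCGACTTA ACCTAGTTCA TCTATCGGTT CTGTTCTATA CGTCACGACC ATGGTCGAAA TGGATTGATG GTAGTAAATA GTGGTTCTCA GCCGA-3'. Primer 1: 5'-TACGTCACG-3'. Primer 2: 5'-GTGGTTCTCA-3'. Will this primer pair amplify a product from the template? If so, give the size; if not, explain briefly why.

No product — both primers anneal to the same strand and extend in the same direction.

Primer 1 (TACGTCACG) matches the top strand at positions 69–77 (3' end points downstream).
Primer 2 (GTGGTTCTCA) also matches the top strand directly, at positions 111–120 — its reverse complement TGAGAACCAC is not present.
Both primers anneal to the bottom strand with 3' ends pointing the same way, so neither can prime synthesis back toward the other.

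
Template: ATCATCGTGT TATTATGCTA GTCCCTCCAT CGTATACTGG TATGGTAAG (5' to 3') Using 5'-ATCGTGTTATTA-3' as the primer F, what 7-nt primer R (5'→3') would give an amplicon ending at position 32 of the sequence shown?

5'-CGATGGA-3'

The forward primer binds at positions 4–15; the product's 3' end on the top strand is position 32.
The reverse primer anneals to the top strand over positions 26–32, i.e. to TCCATCG.
Its sequence written 5'→3' is the reverse complement: CGATGGA.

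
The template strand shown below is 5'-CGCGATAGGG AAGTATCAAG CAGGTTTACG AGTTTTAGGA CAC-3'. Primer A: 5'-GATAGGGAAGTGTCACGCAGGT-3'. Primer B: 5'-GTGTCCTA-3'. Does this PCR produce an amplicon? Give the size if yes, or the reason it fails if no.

No product — primer A has no binding site in the template.

Primer A (GATAGGGAAGTGTCACGCAGGT) does not match the top strand, and its reverse complement ACCTGCGTGACACTTCCCTATC does not match either.
With no annealing site for primer A, no amplification occurs.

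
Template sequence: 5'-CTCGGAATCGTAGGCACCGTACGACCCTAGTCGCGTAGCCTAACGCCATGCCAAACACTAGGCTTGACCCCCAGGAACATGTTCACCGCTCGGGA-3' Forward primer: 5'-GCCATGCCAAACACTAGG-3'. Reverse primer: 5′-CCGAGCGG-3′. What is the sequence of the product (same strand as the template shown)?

5'-GCCATGCCAAACACTAGGCTTGACCCCCAGGAACATGTTCACCGCTCGG-3'

Forward primer GCCATGCCAAACACTAGG is found on the top strand at positions 45–62.
The reverse primer's reverse complement is CCGCTCGG, which matches the template at positions 86–93.
The product is the template from position 45 through 93 (49 bp).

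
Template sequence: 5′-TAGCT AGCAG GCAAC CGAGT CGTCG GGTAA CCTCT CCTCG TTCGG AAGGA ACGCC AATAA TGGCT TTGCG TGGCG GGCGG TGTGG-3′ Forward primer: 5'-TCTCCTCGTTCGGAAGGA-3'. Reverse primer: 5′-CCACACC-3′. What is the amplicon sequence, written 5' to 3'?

Forward primer TCTCCTCGTTCGGAAGGA is found on the top strand at positions 33–50.
Taking the reverse complement of CCACACC gives GGTGTGG, found at positions 79–85 on the template; the primer anneals here to the top strand with its 3' end pointing upstream.
The product is the template from position 33 through 85 (53 bp).

5'-TCTCCTCGTTCGGAAGGAACGCCAATAATGGCTTTGCGTGGCGGGCGGTGTGG-3'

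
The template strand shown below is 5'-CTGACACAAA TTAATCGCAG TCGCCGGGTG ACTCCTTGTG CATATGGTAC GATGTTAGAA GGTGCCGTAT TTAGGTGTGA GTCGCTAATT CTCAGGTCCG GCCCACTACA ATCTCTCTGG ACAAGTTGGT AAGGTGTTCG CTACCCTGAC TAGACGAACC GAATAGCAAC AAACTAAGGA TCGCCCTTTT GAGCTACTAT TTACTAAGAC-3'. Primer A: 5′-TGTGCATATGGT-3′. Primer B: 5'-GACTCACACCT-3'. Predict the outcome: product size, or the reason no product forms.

Yes — a 47 bp product.

Primer A (TGTGCATATGGT) matches the top strand at positions 37–48; it acts as a forward primer.
Primer B's reverse complement is AGGTGTGAGTC, matching the top strand at positions 73–83; it acts as a reverse primer.
The 3' ends face each other across positions 37–83, giving a 47 bp product.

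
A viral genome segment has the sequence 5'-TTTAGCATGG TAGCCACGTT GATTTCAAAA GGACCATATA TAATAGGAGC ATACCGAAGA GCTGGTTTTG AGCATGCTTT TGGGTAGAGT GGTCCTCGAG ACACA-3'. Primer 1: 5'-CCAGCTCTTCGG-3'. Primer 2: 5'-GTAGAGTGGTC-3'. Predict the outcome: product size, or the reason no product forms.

No product — the primers' 3' ends point away from each other.

Primer 1 (CCAGCTCTTCGG) has reverse complement CCGAAGAGCTGG, which matches the top strand at positions 54–65; primer 1 anneals to the top strand there with its 3' end pointing upstream toward position 54.
Primer 2 (GTAGAGTGGTC) matches the top strand directly at positions 84–94; it anneals to the bottom strand with its 3' end pointing downstream toward position 94.
The 3' ends diverge (primer 1 extends toward position 1, primer 2 toward position 105), so the primers never converge on a shared product.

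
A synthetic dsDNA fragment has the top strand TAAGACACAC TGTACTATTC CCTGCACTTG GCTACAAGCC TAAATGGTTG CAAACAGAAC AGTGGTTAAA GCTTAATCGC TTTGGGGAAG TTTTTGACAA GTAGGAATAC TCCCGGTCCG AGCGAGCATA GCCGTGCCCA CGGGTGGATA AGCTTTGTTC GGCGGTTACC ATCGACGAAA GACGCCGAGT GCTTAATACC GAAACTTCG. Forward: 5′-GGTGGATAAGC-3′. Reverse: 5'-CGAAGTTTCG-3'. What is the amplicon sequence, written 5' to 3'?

The forward primer matches the template at positions 143–153.
Taking the reverse complement of CGAAGTTTCG gives CGAAACTTCG, found at positions 200–209 on the template; the primer anneals here to the top strand with its 3' end pointing upstream.
The product is the template from position 143 through 209 (67 bp).

5'-GGTGGATAAGCTTTGTTCGGCGGTTACCATCGACGAAAGACGCCGAGTGCTTAATACCGAAACTTCG-3'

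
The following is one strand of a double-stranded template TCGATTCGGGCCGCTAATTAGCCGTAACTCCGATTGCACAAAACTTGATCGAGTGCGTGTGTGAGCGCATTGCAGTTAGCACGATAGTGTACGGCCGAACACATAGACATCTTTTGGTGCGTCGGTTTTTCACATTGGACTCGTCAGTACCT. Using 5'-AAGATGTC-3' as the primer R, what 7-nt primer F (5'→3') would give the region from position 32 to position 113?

5'-GATTGCA-3'

The reverse primer's reverse complement GACATCTT matches the template at positions 106–113; the product starts at position 32.
The forward primer is identical to the top strand over positions 32–38: GATTGCA.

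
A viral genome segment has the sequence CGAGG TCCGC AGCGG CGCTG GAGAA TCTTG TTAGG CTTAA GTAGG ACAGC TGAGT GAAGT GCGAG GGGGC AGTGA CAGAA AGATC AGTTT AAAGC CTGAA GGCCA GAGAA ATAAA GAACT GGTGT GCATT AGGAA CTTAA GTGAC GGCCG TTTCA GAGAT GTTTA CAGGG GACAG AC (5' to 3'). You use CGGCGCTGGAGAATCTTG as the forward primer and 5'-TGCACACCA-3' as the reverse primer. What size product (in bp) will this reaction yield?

116 bp

Scanning the template, CGGCGCTGGAGAATCTTG occurs at positions 13–30; this primer anneals to the bottom strand there with its 3' end pointing downstream.
Taking the reverse complement of TGCACACCA gives TGGTGTGCA, found at positions 120–128 on the template; the primer anneals here to the top strand with its 3' end pointing upstream.
Amplicon spans positions 13–128: 116 bp.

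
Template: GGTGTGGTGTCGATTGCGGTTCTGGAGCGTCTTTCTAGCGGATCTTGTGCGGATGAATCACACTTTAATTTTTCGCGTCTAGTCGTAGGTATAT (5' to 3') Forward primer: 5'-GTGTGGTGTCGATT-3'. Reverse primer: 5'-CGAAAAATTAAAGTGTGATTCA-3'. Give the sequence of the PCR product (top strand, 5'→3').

5'-GTGTGGTGTCGATTGCGGTTCTGGAGCGTCTTTCTAGCGGATCTTGTGCGGATGAATCACACTTTAATTTTTCG-3'

Forward primer GTGTGGTGTCGATT is found on the top strand at positions 2–15.
Reverse complement of the reverse primer: TGAATCACACTTTAATTTTTCG. This occurs on the top strand at positions 54–75.
The product is the template from position 2 through 75 (74 bp).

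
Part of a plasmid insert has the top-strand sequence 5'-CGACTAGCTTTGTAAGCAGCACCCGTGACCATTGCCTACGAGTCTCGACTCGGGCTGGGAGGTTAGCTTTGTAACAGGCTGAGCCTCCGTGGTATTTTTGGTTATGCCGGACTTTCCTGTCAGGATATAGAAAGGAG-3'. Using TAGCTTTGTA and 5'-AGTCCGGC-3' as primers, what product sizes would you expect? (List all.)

109 bp, 50 bp

The forward primer TAGCTTTGTA matches the top strand at positions 5–14, 64–73.
The reverse primer's reverse complement is GCCGGACT, matching at positions 106–113.
Each forward site pairs with the reverse site to give a product ending at position 113: sizes 109, 50 bp.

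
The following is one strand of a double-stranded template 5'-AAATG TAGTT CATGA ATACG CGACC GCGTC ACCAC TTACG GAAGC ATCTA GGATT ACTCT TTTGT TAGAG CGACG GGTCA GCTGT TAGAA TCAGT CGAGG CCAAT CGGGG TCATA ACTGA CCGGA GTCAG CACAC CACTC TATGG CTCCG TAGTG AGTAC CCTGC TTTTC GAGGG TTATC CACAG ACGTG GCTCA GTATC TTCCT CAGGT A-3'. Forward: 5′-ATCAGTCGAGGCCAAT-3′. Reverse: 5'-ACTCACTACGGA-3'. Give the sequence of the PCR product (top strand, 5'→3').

5'-ATCAGTCGAGGCCAATCGGGGTCATAACTGACCGGAGTCAGCACACCACTCTATGGCTCCGTAGTGAGT-3'

The forward primer matches the template at positions 90–105.
Taking the reverse complement of ACTCACTACGGA gives TCCGTAGTGAGT, found at positions 147–158 on the template; the primer anneals here to the top strand with its 3' end pointing upstream.
The product is the template from position 90 through 158 (69 bp).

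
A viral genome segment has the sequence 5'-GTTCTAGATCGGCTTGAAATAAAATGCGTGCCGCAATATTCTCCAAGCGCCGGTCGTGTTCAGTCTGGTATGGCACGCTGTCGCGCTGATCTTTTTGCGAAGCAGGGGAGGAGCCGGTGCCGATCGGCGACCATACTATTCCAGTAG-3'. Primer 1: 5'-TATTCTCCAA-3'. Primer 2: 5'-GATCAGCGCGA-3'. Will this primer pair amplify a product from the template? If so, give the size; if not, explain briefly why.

Yes — a 55 bp product.

Primer 1 (TATTCTCCAA) matches the top strand at positions 37–46; it acts as a forward primer.
Primer 2's reverse complement is TCGCGCTGATC, matching the top strand at positions 81–91; it acts as a reverse primer.
The 3' ends face each other across positions 37–91, giving a 55 bp product.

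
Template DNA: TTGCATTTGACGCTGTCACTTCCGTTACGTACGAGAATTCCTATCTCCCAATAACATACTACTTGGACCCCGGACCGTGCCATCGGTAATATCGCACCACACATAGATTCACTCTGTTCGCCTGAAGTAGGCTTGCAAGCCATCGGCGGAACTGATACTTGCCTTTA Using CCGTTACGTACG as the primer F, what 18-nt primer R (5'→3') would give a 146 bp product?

The forward primer binds at positions 22–33, so a 146 bp product ends at position 22 + 146 − 1 = 167.
The reverse primer anneals to the top strand over positions 150–167, i.e. to AACTGATACTTGCCTTTA.
Its sequence written 5'→3' is the reverse complement: TAAAGGCAAGTATCAGTT.

5'-TAAAGGCAAGTATCAGTT-3'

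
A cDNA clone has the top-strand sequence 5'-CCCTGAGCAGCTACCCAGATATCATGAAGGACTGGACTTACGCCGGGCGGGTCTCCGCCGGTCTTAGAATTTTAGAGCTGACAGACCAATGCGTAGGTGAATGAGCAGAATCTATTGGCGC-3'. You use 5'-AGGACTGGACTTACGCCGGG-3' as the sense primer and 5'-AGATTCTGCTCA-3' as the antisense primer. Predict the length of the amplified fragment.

The forward primer matches the template at positions 28–47.
The reverse primer's reverse complement is TGAGCAGAATCT, which matches the template at positions 102–113.
The product runs from position 28 to position 113, so its length is 113 − 28 + 1 = 86 bp.

86 bp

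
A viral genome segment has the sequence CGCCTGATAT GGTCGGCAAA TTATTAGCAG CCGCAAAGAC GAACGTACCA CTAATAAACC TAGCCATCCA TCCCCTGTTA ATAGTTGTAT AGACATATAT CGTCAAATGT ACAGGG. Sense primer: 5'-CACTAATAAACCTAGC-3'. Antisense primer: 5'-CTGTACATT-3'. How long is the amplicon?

Scanning the template, CACTAATAAACCTAGC occurs at positions 49–64; this primer anneals to the bottom strand there with its 3' end pointing downstream.
Reverse complement of the reverse primer: AATGTACAG. This occurs on the top strand at positions 106–114.
Product length = (reverse-primer end) − (forward-primer start) + 1 = 114 − 49 + 1 = 66 bp.

66 bp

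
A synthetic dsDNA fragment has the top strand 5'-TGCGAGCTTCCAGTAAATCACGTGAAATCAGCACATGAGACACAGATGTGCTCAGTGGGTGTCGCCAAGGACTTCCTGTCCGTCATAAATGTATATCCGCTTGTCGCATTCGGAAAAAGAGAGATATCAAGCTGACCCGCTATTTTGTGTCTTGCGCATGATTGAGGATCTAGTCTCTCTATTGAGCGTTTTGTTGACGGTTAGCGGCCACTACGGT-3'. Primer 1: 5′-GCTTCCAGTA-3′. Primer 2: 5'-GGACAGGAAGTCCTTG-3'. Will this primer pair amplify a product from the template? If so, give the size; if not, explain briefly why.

Yes — a 76 bp product.

Primer 1 (GCTTCCAGTA) matches the top strand at positions 6–15; it acts as a forward primer.
Primer 2's reverse complement is CAAGGACTTCCTGTCC, matching the top strand at positions 66–81; it acts as a reverse primer.
The 3' ends face each other across positions 6–81, giving a 76 bp product.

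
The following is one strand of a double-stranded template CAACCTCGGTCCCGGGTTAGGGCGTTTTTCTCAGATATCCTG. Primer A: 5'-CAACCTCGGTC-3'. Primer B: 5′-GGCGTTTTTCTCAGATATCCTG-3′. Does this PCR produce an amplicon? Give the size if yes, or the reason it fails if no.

Primer A (CAACCTCGGTC) matches the top strand at positions 1–11 (3' end points downstream).
Primer B (GGCGTTTTTCTCAGATATCCTG) also matches the top strand directly, at positions 21–42 — its reverse complement CAGGATATCTGAGAAAAACGCC is not present.
Both primers anneal to the bottom strand with 3' ends pointing the same way, so neither can prime synthesis back toward the other.

No product — both primers anneal to the same strand and extend in the same direction.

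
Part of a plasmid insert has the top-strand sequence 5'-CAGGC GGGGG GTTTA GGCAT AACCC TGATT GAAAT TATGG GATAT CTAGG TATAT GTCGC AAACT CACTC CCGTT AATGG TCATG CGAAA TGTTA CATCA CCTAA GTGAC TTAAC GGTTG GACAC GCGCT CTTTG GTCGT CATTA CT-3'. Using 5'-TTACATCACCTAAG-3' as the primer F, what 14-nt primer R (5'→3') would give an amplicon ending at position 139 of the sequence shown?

5'-CGACCAAAGAGCGC-3'

The forward primer binds at positions 93–106; the product's 3' end on the top strand is position 139.
The reverse primer anneals to the top strand over positions 126–139, i.e. to GCGCTCTTTGGTCG.
Its sequence written 5'→3' is the reverse complement: CGACCAAAGAGCGC.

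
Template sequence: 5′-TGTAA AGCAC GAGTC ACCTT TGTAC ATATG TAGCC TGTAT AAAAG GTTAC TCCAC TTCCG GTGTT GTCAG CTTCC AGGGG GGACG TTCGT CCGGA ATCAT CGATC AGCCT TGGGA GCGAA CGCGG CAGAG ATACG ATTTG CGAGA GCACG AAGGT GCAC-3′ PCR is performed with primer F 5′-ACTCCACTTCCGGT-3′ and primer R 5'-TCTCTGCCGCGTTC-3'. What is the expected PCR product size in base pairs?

83 bp

Forward primer ACTCCACTTCCGGT is found on the top strand at positions 49–62.
The reverse primer's reverse complement is GAACGCGGCAGAGA, which matches the template at positions 118–131.
The product runs from position 49 to position 131, so its length is 131 − 49 + 1 = 83 bp.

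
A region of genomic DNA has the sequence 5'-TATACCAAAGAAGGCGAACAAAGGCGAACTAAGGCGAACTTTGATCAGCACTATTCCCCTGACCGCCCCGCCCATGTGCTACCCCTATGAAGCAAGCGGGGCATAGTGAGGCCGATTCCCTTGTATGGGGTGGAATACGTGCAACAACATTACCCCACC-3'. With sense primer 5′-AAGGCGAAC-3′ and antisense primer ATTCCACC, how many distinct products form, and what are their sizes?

Three products: 126 bp, 116 bp, 106 bp

The forward primer AAGGCGAAC matches the top strand at positions 11–19, 21–29, 31–39.
The reverse primer's reverse complement is GGTGGAAT, matching at positions 129–136.
Each forward site pairs with the reverse site to give a product ending at position 136: sizes 126, 116, 106 bp.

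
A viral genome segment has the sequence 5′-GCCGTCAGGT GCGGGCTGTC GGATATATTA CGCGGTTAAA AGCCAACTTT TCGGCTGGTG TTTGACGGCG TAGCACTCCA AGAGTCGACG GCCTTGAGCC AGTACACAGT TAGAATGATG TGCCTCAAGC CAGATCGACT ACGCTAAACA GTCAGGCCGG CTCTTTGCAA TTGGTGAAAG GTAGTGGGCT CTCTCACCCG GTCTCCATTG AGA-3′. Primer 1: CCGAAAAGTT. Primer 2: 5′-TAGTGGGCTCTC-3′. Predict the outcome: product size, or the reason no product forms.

No product — the primers' 3' ends point away from each other.

Primer 1 (CCGAAAAGTT) has reverse complement AACTTTTCGG, which matches the top strand at positions 45–54; primer 1 anneals to the top strand there with its 3' end pointing upstream toward position 45.
Primer 2 (TAGTGGGCTCTC) matches the top strand directly at positions 182–193; it anneals to the bottom strand with its 3' end pointing downstream toward position 193.
The 3' ends diverge (primer 1 extends toward position 1, primer 2 toward position 213), so the primers never converge on a shared product.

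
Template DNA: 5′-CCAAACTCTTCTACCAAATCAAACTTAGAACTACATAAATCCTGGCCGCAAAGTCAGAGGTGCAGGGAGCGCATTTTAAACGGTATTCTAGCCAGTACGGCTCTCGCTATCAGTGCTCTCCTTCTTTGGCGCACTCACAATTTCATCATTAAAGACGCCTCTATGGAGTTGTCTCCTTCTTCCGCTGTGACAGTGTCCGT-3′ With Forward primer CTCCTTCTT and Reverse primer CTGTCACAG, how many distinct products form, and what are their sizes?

The forward primer CTCCTTCTT matches the top strand at positions 118–126, 173–181.
The reverse primer's reverse complement is CTGTGACAG, matching at positions 185–193.
Each forward site pairs with the reverse site to give a product ending at position 193: sizes 76, 21 bp.

Two products: 76 bp, 21 bp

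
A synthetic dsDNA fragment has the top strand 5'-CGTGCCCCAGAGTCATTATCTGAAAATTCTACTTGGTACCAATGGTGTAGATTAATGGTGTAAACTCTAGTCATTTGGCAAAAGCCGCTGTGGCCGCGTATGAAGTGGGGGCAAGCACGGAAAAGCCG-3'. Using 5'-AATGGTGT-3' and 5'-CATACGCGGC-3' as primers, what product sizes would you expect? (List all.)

The forward primer AATGGTGT matches the top strand at positions 41–48, 54–61.
The reverse primer's reverse complement is GCCGCGTATG, matching at positions 93–102.
Each forward site pairs with the reverse site to give a product ending at position 102: sizes 62, 49 bp.

62 bp, 49 bp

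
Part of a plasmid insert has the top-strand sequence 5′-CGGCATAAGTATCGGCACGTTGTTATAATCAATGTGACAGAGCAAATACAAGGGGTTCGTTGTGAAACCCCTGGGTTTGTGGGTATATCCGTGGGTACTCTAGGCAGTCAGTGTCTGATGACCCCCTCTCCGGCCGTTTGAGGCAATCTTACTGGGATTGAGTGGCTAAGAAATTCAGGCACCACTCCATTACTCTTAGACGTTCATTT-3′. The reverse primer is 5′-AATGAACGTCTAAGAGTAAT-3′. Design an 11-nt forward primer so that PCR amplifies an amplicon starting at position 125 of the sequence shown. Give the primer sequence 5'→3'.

The reverse primer's reverse complement ATTACTCTTAGACGTTCATT matches the template at positions 189–208; the product starts at position 125.
The forward primer is identical to the top strand over positions 125–135: CCTCTCCGGCC.

5'-CCTCTCCGGCC-3'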